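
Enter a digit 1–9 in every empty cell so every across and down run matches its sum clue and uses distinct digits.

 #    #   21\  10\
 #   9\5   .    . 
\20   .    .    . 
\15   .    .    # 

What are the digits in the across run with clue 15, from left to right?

The 5 across and the 21 down share only 4, so R1C2 = 4.
R1C3 = 5 − 4 = 1 completes the 5 across.
R2C3 = 10 − 1 = 9 completes the 10 down.
R2C2 = 8: the only remaining digit allowed by both the 20 across and the 21 down.
R3C2 = 21 − 12 = 9 completes the 21 down.
R2C1 = 20 − 17 = 3 completes the 20 across.
R3C1 = 15 − 9 = 6 completes the 15 across.

6, 9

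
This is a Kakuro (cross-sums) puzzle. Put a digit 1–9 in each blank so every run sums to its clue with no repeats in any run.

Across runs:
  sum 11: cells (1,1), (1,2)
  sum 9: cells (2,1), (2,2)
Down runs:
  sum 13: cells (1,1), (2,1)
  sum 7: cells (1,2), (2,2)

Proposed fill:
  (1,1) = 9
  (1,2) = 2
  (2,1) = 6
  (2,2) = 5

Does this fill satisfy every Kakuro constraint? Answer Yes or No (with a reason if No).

No — the down run (1,1)–(2,1) sums to 15, not 13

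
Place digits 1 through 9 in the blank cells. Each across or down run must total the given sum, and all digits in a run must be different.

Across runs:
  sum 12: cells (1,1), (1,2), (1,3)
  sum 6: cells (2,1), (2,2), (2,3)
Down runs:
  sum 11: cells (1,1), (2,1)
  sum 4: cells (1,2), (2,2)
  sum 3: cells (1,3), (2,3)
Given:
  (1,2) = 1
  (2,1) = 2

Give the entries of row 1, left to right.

9, 1, 2

6 in 3 cells must be {1,2,3}; 4 in 2 cells must be {1,3}; 3 in 2 cells must be {1,2}.
(1,1) = 11 − 2 = 9 completes the 11 down.
(1,3) = 12 − 10 = 2 completes the 12 across.
(2,2) = 4 − 1 = 3 completes the 4 down.
(2,3) = 6 − 5 = 1 completes the 6 across.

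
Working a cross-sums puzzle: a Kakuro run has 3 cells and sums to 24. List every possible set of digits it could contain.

{7,8,9}

3 distinct digits from 1–9 sum between 6 and 24.
Only one set works: {7,8,9}.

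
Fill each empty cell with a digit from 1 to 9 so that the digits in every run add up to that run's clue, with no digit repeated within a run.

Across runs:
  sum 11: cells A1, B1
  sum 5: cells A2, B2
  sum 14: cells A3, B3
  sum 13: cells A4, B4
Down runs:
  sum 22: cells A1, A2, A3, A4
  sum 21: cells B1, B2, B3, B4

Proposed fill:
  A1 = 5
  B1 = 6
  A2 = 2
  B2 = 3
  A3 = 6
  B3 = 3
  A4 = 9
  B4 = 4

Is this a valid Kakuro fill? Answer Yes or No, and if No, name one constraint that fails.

No — the across run A3–B3 sums to 9, not 14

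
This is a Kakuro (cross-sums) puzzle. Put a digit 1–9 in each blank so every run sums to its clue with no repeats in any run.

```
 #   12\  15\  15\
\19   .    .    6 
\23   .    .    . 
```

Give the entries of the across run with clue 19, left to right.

23 in 3 cells must be {6,8,9}.
R2C3 = 15 − 6 = 9 completes the 15 down.
Given what's placed, R2C1 must be 8 to fit the 23 across and 12 down.
R2C2 = 23 − 17 = 6 completes the 23 across.
R1C1 = 12 − 8 = 4 completes the 12 down.
R1C2 = 19 − 10 = 9 completes the 19 across.

4 9 6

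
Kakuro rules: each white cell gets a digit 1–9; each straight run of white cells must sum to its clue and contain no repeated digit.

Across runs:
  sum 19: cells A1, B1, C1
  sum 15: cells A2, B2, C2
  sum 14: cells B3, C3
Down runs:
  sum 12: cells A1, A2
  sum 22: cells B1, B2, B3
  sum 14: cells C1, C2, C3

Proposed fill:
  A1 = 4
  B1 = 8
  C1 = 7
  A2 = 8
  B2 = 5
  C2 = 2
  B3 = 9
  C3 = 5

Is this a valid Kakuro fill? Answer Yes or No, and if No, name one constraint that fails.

Across: 4+8+7=19; 8+5+2=15; 9+5=14. Down: 4+8=12; 8+5+9=22; 7+2+5=14. No digit repeats within any run.

Yes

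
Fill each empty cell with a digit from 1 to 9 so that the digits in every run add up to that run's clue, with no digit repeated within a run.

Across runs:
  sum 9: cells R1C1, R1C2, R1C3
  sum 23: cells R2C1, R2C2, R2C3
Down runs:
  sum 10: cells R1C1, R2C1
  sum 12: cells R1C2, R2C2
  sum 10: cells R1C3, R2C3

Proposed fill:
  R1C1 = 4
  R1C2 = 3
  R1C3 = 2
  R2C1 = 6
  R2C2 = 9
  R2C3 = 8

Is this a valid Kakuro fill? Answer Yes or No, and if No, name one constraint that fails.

Across: 4+3+2=9; 6+9+8=23. Down: 4+6=10; 3+9=12; 2+8=10. No digit repeats within any run.

Yes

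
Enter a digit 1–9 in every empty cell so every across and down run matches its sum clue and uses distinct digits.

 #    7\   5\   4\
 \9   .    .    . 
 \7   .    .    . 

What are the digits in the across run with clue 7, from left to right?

2 4 1

7 in 3 cells must be {1,2,4}; 4 in 2 cells must be {1,3}.
The 7 across and the 4 down share only 1, so R2C3 = 1.
R1C3 = 4 − 1 = 3 completes the 4 down.
Nothing is forced directly, so branch on R2C1, whose candidates are 2 or 4. If R2C1 = 4: then R1C1 would have to be in {1,2,4,5} for the 9 across but in {3} for the 7 down — contradiction. So R2C1 = 2.
R1C1 = 7 − 2 = 5 completes the 7 down.
R1C2 = 9 − 8 = 1 completes the 9 across.
R2C2 = 7 − 3 = 4 completes the 7 across.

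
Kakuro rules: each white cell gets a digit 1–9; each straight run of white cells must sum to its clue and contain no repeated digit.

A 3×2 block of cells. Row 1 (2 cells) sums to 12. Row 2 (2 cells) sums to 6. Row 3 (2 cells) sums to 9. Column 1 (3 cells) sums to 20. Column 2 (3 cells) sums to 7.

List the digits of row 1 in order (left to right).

8 4

7 in 3 cells must be {1,2,4}.
The 12 across and the 7 down share only 4, so (1,2) = 4.
(1,1) = 12 − 4 = 8 completes the 12 across.
Given what's placed, (2,1) must be 5 to fit the 6 across and 20 down.
(2,2) = 6 − 5 = 1 completes the 6 across.
(3,1) = 20 − 13 = 7 completes the 20 down.
(3,2) = 9 − 7 = 2 completes the 9 across.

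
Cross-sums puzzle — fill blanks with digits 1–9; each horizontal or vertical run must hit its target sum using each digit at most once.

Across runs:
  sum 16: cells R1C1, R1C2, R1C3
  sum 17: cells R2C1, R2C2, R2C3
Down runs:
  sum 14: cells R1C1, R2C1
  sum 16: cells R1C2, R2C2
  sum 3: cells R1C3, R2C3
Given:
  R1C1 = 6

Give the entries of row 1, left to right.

16 in 2 cells must be {7,9}; 3 in 2 cells must be {1,2}.
R2C1 = 14 − 6 = 8 completes the 14 down.
R2C2 = 7: the only remaining digit allowed by both the 17 across and the 16 down.
R2C3 = 17 − 15 = 2 completes the 17 across.
R1C2 = 16 − 7 = 9 completes the 16 down.
R1C3 = 16 − 15 = 1 completes the 16 across.

6 9 1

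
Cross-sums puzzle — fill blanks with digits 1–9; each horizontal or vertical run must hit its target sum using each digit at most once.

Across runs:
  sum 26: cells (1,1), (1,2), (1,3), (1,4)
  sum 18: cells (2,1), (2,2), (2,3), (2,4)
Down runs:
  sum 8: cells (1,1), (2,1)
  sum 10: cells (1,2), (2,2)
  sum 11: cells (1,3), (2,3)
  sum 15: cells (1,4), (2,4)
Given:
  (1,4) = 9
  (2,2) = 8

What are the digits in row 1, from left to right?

7, 2, 8, 9

(1,2) = 10 − 8 = 2 completes the 10 down.
(2,4) = 15 − 9 = 6 completes the 15 down.
(1,1) = 7: the only remaining digit allowed by both the 26 across and the 8 down.
(1,3) = 26 − 18 = 8 completes the 26 across.
(2,1) = 8 − 7 = 1 completes the 8 down.
(2,3) = 18 − 15 = 3 completes the 18 across.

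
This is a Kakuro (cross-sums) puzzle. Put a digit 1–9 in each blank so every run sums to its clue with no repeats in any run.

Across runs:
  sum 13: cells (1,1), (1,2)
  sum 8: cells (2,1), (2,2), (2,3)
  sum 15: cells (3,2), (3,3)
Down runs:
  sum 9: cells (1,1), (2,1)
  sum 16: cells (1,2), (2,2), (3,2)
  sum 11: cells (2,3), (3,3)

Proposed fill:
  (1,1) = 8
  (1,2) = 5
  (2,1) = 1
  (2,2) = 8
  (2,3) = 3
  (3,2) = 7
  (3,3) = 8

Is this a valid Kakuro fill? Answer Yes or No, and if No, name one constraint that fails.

No — the across run (2,1)–(2,3) sums to 12, not 8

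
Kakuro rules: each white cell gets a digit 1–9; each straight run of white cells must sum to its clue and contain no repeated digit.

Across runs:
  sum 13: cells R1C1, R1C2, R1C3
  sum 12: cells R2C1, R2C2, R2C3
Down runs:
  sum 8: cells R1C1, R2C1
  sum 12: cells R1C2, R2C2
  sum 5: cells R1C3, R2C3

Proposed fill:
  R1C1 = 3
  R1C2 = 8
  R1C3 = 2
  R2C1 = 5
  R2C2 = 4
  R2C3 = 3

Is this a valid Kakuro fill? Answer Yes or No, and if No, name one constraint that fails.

Yes

Across: 3+8+2=13; 5+4+3=12. Down: 3+5=8; 8+4=12; 2+3=5. No digit repeats within any run.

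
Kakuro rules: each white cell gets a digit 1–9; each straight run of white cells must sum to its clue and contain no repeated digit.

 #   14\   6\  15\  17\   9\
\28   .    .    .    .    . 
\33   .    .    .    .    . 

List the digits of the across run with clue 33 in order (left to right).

9 4 7 8 5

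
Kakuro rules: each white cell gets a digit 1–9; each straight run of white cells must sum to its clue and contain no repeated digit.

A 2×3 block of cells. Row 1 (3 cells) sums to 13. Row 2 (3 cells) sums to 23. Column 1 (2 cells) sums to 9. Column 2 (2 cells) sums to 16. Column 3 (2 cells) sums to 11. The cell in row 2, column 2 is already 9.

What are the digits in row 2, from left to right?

23 in 3 cells must be {6,8,9}; 16 in 2 cells must be {7,9}.
(1,2) = 16 − 9 = 7 completes the 16 down.
No cell is forced outright now. (2,1) can only be 6 or 8 (the digits allowed by both its 23 across and its 9 down). If (2,1) = 6: then (1,1) would have to be in {1,2,4,5} for the 13 across but in {3} for the 9 down — contradiction. So (2,1) = 8.
(1,1) = 9 − 8 = 1 completes the 9 down.
(1,3) = 13 − 8 = 5 completes the 13 across.
(2,3) = 23 − 17 = 6 completes the 23 across.

8 9 6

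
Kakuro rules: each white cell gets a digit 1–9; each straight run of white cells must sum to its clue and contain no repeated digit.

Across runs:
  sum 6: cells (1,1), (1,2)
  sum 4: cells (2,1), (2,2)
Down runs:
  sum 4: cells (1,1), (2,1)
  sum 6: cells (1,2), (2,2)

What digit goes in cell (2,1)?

3

4 in 2 cells must be {1,3}.
The 6 across and the 4 down share only 1, so (1,1) = 1.
(1,2) = 6 − 1 = 5 completes the 6 across.
(2,1) = 4 − 1 = 3 completes the 4 down.
(2,2) = 4 − 3 = 1 completes the 4 across.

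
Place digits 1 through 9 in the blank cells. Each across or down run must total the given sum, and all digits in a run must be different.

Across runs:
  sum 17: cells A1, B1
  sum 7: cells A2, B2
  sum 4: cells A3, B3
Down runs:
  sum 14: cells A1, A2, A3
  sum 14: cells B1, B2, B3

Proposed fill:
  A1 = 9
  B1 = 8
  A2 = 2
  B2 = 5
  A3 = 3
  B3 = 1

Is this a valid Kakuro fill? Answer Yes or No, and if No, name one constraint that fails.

Yes

Across: 9+8=17; 2+5=7; 3+1=4. Down: 9+2+3=14; 8+5+1=14. No digit repeats within any run.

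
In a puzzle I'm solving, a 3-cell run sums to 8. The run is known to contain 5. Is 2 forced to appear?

Yes

The only way to make 8 from 3 distinct digits under that restriction is {1,2,5}, which contains 2.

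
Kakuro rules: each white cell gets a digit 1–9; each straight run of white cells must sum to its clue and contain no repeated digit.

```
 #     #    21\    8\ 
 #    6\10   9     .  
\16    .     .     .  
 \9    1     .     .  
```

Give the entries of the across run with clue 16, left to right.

R1C3 = 10 − 9 = 1 completes the 10 across.
R2C1 = 6 − 1 = 5 completes the 6 down.
R3C2 = 5: the only remaining digit allowed by both the 9 across and the 21 down.
R3C3 = 9 − 6 = 3 completes the 9 across.
R2C2 = 21 − 14 = 7 completes the 21 down.
R2C3 = 16 − 12 = 4 completes the 16 across.

5, 7, 4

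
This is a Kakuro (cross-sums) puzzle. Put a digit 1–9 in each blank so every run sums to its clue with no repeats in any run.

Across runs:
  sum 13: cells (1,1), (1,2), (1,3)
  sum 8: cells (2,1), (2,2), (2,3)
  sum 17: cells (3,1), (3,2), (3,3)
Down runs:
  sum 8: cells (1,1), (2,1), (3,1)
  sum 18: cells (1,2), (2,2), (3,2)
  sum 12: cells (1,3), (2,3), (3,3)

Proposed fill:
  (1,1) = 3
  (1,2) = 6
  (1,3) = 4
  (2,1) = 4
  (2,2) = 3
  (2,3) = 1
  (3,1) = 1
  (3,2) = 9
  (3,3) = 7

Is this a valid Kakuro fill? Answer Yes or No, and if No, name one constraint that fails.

Yes

Across: 3+6+4=13; 4+3+1=8; 1+9+7=17. Down: 3+4+1=8; 6+3+9=18; 4+1+7=12. No digit repeats within any run.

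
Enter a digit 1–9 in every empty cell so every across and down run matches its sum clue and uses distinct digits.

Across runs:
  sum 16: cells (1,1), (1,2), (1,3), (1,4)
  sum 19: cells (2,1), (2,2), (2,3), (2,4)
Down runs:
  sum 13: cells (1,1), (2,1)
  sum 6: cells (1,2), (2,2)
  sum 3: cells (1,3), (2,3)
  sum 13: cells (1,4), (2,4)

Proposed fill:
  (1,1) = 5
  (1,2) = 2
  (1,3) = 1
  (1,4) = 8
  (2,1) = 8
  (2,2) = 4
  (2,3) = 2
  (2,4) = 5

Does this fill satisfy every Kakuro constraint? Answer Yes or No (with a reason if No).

Yes

Across: 5+2+1+8=16; 8+4+2+5=19. Down: 5+8=13; 2+4=6; 1+2=3; 8+5=13. No digit repeats within any run.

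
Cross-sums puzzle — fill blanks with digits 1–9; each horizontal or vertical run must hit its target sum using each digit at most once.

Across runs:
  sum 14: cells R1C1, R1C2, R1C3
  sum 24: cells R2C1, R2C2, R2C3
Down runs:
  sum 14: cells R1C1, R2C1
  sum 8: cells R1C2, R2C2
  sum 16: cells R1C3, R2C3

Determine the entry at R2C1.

8

24 in 3 cells must be {7,8,9}; 16 in 2 cells must be {7,9}.
The 24 across and the 8 down share only 7, so R2C2 = 7.
Given what's placed, R2C3 must be 9 to fit the 24 across and 16 down.
R1C2 = 8 − 7 = 1 completes the 8 down.
R1C3 = 16 − 9 = 7 completes the 16 down.
R2C1 = 24 − 16 = 8 completes the 24 across.
R1C1 = 14 − 8 = 6 completes the 14 across.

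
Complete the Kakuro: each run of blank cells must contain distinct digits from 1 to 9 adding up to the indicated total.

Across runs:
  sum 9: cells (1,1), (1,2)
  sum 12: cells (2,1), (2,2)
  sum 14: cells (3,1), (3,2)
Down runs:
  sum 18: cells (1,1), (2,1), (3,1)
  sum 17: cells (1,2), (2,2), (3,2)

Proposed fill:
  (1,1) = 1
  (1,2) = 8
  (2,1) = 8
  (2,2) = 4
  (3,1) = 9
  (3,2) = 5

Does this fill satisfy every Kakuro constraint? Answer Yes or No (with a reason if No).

Across: 1+8=9; 8+4=12; 9+5=14. Down: 1+8+9=18; 8+4+5=17. No digit repeats within any run.

Yes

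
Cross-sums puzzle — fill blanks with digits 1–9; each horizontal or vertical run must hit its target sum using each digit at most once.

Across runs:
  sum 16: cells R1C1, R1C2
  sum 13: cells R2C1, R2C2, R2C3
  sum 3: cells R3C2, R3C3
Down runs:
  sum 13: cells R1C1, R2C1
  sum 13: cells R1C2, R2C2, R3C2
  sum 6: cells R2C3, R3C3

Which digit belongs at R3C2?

16 in 2 cells must be {7,9}; 3 in 2 cells must be {1,2}.
Nothing is forced directly, so branch on R3C3, whose candidates are 1 or 2. If R3C3 = 1: that forces R2C3 = 5, R3C2 = 2, R1C2 = 7, after which R2C2 would have to be in {1,2,6,7} for the 13 across but in {4} for the 13 down — contradiction. So R3C3 = 2.
R2C3 = 6 − 2 = 4 completes the 6 down.
R3C2 = 3 − 2 = 1 completes the 3 across.
No cell is forced outright now. R1C1 can only be 7 or 9 (the digits allowed by both its 16 across and its 13 down). If R1C1 = 9: that forces R1C2 = 7, after which R2C1 would have to be in {1,2,3,6,7,8} for the 13 across but in {4} for the 13 down — contradiction. So R1C1 = 7.
R1C2 = 16 − 7 = 9 completes the 16 across.
R2C1 = 13 − 7 = 6 completes the 13 down.
R2C2 = 13 − 10 = 3 completes the 13 across.

1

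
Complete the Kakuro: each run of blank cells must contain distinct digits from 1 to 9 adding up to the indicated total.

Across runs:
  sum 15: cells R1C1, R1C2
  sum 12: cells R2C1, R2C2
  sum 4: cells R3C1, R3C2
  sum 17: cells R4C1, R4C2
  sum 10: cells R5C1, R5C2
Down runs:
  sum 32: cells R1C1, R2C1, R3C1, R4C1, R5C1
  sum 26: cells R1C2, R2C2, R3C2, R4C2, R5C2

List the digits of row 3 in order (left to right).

4 in 2 cells must be {1,3}; 17 in 2 cells must be {8,9}.
Only 3 fits R3C1 under both its across sum 4 and down sum 32.
R3C2 = 4 − 3 = 1 completes the 4 across.

3, 1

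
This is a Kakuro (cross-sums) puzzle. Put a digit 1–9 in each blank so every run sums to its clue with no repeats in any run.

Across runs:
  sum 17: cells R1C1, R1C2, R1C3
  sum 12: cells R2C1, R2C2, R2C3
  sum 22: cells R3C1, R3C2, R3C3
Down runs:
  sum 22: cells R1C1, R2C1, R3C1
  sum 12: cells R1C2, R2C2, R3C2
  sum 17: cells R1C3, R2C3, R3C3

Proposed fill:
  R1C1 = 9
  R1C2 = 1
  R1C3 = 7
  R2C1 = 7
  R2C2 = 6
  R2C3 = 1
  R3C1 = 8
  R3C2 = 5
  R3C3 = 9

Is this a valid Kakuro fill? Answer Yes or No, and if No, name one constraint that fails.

No — the down run R1C1–R3C1 sums to 24, not 22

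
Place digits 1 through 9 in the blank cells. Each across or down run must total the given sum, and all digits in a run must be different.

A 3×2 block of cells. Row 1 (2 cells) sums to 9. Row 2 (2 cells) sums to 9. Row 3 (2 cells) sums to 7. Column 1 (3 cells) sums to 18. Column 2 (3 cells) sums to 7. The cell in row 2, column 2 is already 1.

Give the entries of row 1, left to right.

7 in 3 cells must be {1,2,4}.
(2,1) = 9 − 1 = 8 completes the 9 across.
No cell is forced outright now. (1,2) can only be 2 or 4 (the digits allowed by both its 9 across and its 7 down). If (1,2) = 4: then (1,1) would have to be in {5} for the 9 across but in {1,3,4,6,7,9} for the 18 down — contradiction. So (1,2) = 2.
(1,1) = 9 − 2 = 7 completes the 9 across.
(3,1) = 18 − 15 = 3 completes the 18 down.
(3,2) = 7 − 3 = 4 completes the 7 across.

7 2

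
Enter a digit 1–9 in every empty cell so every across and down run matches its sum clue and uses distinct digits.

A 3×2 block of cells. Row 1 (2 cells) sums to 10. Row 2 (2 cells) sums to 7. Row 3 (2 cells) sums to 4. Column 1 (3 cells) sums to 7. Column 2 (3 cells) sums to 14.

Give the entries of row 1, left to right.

4 in 2 cells must be {1,3}; 7 in 3 cells must be {1,2,4}.
The 4 across and the 7 down share only 1, so (3,1) = 1.
(3,2) = 4 − 1 = 3 completes the 4 across.
Nothing is forced directly, so branch on (1,1), whose candidates are 2 or 4. If (1,1) = 2: then (1,2) would have to be in {8} for the 10 across but in {2,4,5,6,7,9} for the 14 down — contradiction. So (1,1) = 4.
(1,2) = 10 − 4 = 6 completes the 10 across.
(2,1) = 7 − 5 = 2 completes the 7 down.
(2,2) = 7 − 2 = 5 completes the 7 across.

4, 6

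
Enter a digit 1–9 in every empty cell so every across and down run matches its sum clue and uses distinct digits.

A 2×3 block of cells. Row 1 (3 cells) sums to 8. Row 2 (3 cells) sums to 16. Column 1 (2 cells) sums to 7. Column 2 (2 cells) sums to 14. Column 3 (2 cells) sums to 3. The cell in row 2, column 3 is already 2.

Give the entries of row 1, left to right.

3 in 2 cells must be {1,2}.
(1,2) = 5: only digit in both the 8-across and 14-down candidate sets.
(1,3) = 3 − 2 = 1 completes the 3 down.
(2,2) = 14 − 5 = 9 completes the 14 down.
(1,1) = 8 − 6 = 2 completes the 8 across.
(2,1) = 16 − 11 = 5 completes the 16 across.

2 5 1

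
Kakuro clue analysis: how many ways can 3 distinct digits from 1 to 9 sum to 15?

3 distinct digits from 1–9 sum between 6 and 24.

8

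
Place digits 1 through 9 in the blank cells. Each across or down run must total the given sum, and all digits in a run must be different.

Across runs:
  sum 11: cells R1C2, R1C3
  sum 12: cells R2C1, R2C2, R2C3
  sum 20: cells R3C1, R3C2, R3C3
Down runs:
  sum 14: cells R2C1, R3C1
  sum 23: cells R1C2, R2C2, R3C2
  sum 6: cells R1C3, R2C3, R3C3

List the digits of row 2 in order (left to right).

5 6 1

23 in 3 cells must be {6,8,9}; 6 in 3 cells must be {1,2,3}.
Only 3 fits R3C3 under both its across sum 20 and down sum 6.
Given what's placed, R1C3 must be 2 to fit the 11 across and 6 down.
R2C3 = 6 − 5 = 1 completes the 6 down.
R1C2 = 11 − 2 = 9 completes the 11 across.
R3C2 = 8: the only remaining digit allowed by both the 20 across and the 23 down.
R2C2 = 23 − 17 = 6 completes the 23 down.
R3C1 = 20 − 11 = 9 completes the 20 across.
R2C1 = 12 − 7 = 5 completes the 12 across.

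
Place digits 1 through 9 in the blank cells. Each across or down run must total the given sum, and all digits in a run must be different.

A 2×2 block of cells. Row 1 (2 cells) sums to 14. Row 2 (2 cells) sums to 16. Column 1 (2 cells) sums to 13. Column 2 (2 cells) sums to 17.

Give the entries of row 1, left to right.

6 8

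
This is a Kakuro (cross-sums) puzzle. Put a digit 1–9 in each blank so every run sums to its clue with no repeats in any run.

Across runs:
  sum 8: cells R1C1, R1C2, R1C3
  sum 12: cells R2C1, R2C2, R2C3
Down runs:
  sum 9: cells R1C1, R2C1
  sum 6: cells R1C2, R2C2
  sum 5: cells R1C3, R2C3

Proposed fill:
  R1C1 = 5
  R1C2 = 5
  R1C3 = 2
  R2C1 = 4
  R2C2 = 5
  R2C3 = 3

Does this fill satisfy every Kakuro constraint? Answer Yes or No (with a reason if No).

No — the down run R1C2–R2C2 sums to 10, not 6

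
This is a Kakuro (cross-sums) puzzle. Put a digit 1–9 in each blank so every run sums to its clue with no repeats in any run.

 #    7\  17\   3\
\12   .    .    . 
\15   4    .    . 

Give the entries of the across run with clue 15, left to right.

17 in 2 cells must be {8,9}; 3 in 2 cells must be {1,2}.
R1C1 = 7 − 4 = 3 completes the 7 down.
Given what's placed, R1C2 must be 8 to fit the 12 across and 17 down.
R1C3 = 12 − 11 = 1 completes the 12 across.
R2C2 = 17 − 8 = 9 completes the 17 down.
R2C3 = 15 − 13 = 2 completes the 15 across.

4 9 2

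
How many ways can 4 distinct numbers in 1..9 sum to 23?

4 distinct digits from 1–9 sum between 10 and 30.

9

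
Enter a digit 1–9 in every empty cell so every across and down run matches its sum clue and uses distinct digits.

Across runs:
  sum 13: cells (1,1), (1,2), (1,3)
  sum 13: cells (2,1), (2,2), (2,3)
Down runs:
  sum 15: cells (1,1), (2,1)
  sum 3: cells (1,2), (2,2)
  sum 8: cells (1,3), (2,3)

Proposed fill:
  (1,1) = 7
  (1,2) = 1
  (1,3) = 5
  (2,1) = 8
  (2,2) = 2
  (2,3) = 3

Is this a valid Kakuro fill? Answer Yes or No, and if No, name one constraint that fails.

Yes

Across: 7+1+5=13; 8+2+3=13. Down: 7+8=15; 1+2=3; 5+3=8. No digit repeats within any run.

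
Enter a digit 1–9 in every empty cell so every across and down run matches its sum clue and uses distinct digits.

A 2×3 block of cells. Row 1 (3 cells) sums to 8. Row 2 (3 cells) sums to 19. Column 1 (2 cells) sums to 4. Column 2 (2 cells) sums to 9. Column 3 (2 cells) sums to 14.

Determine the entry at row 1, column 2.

4 in 2 cells must be {1,3}.
The 8 across and the 14 down share only 5, so (1,3) = 5.
The 19 across and the 4 down share only 3, so (2,1) = 3.
(2,2) = 7: the only remaining digit allowed by both the 19 across and the 9 down.
(2,3) = 19 − 10 = 9 completes the 19 across.
(1,1) = 4 − 3 = 1 completes the 4 down.
(1,2) = 8 − 6 = 2 completes the 8 across.

2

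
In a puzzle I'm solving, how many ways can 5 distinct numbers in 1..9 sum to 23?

5 distinct digits from 1–9 sum between 15 and 35.

11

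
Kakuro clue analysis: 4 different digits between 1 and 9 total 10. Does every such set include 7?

No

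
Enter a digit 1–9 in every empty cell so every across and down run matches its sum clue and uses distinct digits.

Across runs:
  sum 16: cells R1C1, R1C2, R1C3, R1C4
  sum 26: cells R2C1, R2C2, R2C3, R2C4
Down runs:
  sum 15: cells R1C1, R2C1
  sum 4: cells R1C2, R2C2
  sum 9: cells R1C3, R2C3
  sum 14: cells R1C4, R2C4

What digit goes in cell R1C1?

4 in 2 cells must be {1,3}.
Only 3 fits R2C2 under both its across sum 26 and down sum 4.
R1C2 = 4 − 3 = 1 completes the 4 down.
Nothing is forced directly, so branch on R2C3, whose candidates are 6 or 8. If R2C3 = 8: then R1C3 would have to be in {2,3,4,5,6,7,8,9} for the 16 across but in {1} for the 9 down — contradiction. So R2C3 = 6.
R1C3 = 9 − 6 = 3 completes the 9 down.
No cell is forced outright now. R1C1 can only be 7 or 8 (the digits allowed by both its 16 across and its 15 down). If R1C1 = 8: then R1C4 would have to be in {4} for the 16 across but in {5,6,8,9} for the 14 down — contradiction. So R1C1 = 7.

7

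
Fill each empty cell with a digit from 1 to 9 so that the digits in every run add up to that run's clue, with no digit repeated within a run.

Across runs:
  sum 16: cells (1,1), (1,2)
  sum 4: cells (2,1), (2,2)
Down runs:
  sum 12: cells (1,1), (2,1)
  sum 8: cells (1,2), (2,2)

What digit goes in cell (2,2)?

1

16 in 2 cells must be {7,9}; 4 in 2 cells must be {1,3}.
The 16 across and the 8 down share only 7, so (1,2) = 7.
The 4 across and the 12 down share only 3, so (2,1) = 3.
(2,2) = 4 − 3 = 1 completes the 4 across.
(1,1) = 16 − 7 = 9 completes the 16 across.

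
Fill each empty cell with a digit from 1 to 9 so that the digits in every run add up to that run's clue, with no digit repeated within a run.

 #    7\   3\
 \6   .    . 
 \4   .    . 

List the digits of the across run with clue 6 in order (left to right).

4 2

4 in 2 cells must be {1,3}; 3 in 2 cells must be {1,2}.
The 4 across and the 3 down share only 1, so R2C2 = 1.
R1C2 = 3 − 1 = 2 completes the 3 down.
R2C1 = 4 − 1 = 3 completes the 4 across.
R1C1 = 6 − 2 = 4 completes the 6 across.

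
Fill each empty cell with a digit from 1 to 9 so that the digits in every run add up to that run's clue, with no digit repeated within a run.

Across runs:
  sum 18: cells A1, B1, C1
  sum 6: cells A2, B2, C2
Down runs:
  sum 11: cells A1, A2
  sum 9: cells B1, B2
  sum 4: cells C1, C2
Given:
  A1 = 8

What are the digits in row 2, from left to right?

6 in 3 cells must be {1,2,3}; 4 in 2 cells must be {1,3}.
A2 = 11 − 8 = 3 completes the 11 down.
C2 = 1: the only remaining digit allowed by both the 6 across and the 4 down.
C1 = 4 − 1 = 3 completes the 4 down.
B2 = 6 − 4 = 2 completes the 6 across.
B1 = 18 − 11 = 7 completes the 18 across.

3, 2, 1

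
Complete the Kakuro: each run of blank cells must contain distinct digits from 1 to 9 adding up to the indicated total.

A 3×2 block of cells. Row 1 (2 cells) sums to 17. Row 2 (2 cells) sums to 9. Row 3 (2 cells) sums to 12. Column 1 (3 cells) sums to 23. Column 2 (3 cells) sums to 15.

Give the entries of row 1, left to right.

9 8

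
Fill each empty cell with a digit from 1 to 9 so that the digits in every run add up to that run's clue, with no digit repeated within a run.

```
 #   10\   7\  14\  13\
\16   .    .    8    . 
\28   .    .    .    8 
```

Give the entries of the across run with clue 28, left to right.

9 5 6 8

R1C4 = 13 − 8 = 5 completes the 13 down.
R2C3 = 14 − 8 = 6 completes the 14 down.
R2C1 = 9: the only remaining digit allowed by both the 28 across and the 10 down.
R2C2 = 28 − 23 = 5 completes the 28 across.
R1C1 = 10 − 9 = 1 completes the 10 down.
R1C2 = 16 − 14 = 2 completes the 16 across.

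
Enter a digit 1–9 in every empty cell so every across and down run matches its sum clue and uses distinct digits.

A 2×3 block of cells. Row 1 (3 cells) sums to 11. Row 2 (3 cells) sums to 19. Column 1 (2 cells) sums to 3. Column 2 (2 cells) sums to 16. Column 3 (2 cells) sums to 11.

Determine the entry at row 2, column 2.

9

3 in 2 cells must be {1,2}; 16 in 2 cells must be {7,9}.
The 11 across and the 16 down share only 7, so (1,2) = 7.
Given what's placed, (1,3) must be 3 to fit the 11 across and 11 down.
(2,1) = 2: only digit in both the 19-across and 3-down candidate sets.
(2,2) = 16 − 7 = 9 completes the 16 down.
(2,3) = 19 − 11 = 8 completes the 19 across.
(1,1) = 11 − 10 = 1 completes the 11 across.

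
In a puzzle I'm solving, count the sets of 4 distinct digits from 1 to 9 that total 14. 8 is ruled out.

4

4 distinct digits from 1–9 sum between 10 and 30.
Dropping sets that contain 8.
Enumerating: {1,2,4,7}, {1,2,5,6}, {1,3,4,6}, {2,3,4,5}.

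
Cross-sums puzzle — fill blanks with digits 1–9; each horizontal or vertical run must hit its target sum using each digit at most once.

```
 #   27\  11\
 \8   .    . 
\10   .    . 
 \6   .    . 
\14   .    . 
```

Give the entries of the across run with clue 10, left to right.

7 3

11 in 4 cells must be {1,2,3,5}.
Only 5 fits R4C2 under both its across sum 14 and down sum 11.
R4C1 = 14 − 5 = 9 completes the 14 across.
Nothing is forced directly, so branch on R3C2, whose candidates are 1 or 2. If R3C2 = 2: that forces R3C1 = 4, R1C1 = 6, after which R1C2 would have to be in {2} for the 8 across but in {1,3} for the 11 down — contradiction. So R3C2 = 1.
R3C1 = 6 − 1 = 5 completes the 6 across.
No cell is forced outright now. R1C1 can only be 6 or 7 (the digits allowed by both its 8 across and its 27 down). If R1C1 = 7: then R1C2 would have to be in {1} for the 8 across but in {2,3} for the 11 down — contradiction. So R1C1 = 6.
R1C2 = 8 − 6 = 2 completes the 8 across.
R2C1 = 27 − 20 = 7 completes the 27 down.
R2C2 = 10 − 7 = 3 completes the 10 across.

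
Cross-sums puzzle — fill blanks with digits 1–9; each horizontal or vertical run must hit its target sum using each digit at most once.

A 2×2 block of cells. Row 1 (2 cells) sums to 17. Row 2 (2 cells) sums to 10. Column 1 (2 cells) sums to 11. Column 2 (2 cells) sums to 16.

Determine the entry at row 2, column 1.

17 in 2 cells must be {8,9}; 16 in 2 cells must be {7,9}.
The 17 across and the 16 down share only 9, so (1,2) = 9.
(2,2) = 16 − 9 = 7 completes the 16 down.
(1,1) = 17 − 9 = 8 completes the 17 across.
(2,1) = 10 − 7 = 3 completes the 10 across.

3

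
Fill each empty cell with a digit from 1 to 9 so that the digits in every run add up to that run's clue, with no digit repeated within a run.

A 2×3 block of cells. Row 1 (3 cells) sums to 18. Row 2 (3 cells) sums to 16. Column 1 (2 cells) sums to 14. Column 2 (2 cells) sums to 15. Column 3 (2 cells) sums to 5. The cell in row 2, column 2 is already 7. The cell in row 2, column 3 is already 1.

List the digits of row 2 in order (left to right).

8 7 1

(1,2) = 15 − 7 = 8 completes the 15 down.
(1,3) = 5 − 1 = 4 completes the 5 down.
(2,1) = 16 − 8 = 8 completes the 16 across.
(1,1) = 18 − 12 = 6 completes the 18 across.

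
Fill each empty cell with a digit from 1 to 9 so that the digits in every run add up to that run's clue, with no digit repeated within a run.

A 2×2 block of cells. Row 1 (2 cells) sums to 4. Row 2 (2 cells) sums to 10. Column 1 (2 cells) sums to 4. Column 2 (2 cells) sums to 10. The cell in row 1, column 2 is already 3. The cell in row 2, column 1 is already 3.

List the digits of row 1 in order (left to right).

1 3

4 in 2 cells must be {1,3}.
(1,1) = 4 − 3 = 1 completes the 4 across.
(2,2) = 10 − 3 = 7 completes the 10 across.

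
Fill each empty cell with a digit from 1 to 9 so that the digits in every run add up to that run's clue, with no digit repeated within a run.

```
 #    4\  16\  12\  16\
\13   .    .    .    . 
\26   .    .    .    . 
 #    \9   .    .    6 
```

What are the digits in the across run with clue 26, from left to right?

4 in 2 cells must be {1,3}.
Only 3 fits R2C1 under both its across sum 26 and down sum 4.
R1C1 = 4 − 3 = 1 completes the 4 down.
No cell is forced outright now. R2C4 can only be 8 or 9 (the digits allowed by both its 26 across and its 16 down). If R2C4 = 9: then R1C4 would have to be in {2,3,4,5,6,7} for the 13 across but in {1} for the 16 down — contradiction. So R2C4 = 8.
R1C4 = 16 − 14 = 2 completes the 16 down.
No cell is forced outright now. R2C3 can only be 6 or 9 (the digits allowed by both its 26 across and its 12 down). If R2C3 = 9: then R1C3 would have to be in {3,4,6,7} for the 13 across but in {1,2} for the 12 down — contradiction. So R2C3 = 6.
R1C3 = 4: the only remaining digit allowed by both the 13 across and the 12 down.
R2C2 = 26 − 17 = 9 completes the 26 across.

3 9 6 8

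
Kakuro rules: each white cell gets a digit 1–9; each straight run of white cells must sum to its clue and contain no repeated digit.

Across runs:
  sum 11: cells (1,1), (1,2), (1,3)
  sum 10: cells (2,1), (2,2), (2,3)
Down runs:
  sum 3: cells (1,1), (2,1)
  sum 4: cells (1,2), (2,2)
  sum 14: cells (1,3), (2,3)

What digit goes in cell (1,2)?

1

3 in 2 cells must be {1,2}; 4 in 2 cells must be {1,3}.
Nothing is forced directly, so branch on (2,3), whose candidates are 5 or 6. If (2,3) = 5: then (1,3) would have to be in {1,2,3,4,5,6,7,8} for the 11 across but in {9} for the 14 down — contradiction. So (2,3) = 6.
(1,3) = 14 − 6 = 8 completes the 14 down.
Given what's placed, (2,1) must be 1 to fit the 10 across and 3 down.
(2,2) = 10 − 7 = 3 completes the 10 across.
(1,1) = 3 − 1 = 2 completes the 3 down.
(1,2) = 11 − 10 = 1 completes the 11 across.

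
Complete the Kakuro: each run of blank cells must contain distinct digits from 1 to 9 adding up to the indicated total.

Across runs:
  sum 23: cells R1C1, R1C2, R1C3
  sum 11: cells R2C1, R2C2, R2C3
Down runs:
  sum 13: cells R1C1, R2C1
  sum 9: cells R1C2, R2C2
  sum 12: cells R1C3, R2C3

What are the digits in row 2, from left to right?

7 1 3

23 in 3 cells must be {6,8,9}.
Nothing is forced directly, so branch on R1C2, whose candidates are 6 or 8. If R1C2 = 6: that forces R2C2 = 3, R2C3 = 7, after which R1C3 would have to be in {8,9} for the 23 across but in {5} for the 12 down — contradiction. So R1C2 = 8.
Given what's placed, R1C3 must be 9 to fit the 23 across and 12 down.
R2C2 = 9 − 8 = 1 completes the 9 down.
R2C3 = 12 − 9 = 3 completes the 12 down.
R1C1 = 23 − 17 = 6 completes the 23 across.
R2C1 = 11 − 4 = 7 completes the 11 across.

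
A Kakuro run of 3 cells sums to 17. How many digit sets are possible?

7

3 distinct digits from 1–9 sum between 6 and 24.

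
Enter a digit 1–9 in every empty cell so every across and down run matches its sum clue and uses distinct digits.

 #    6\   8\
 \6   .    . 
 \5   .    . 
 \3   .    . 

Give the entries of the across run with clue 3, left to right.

2, 1

3 in 2 cells must be {1,2}; 6 in 3 cells must be {1,2,3}.
Nothing is forced directly, so branch on R1C1, whose candidates are 1 or 2. If R1C1 = 2: that forces R1C2 = 4, R3C1 = 1, after which R3C2 would have to be in {2} for the 3 across but in {1,3} for the 8 down — contradiction. So R1C1 = 1.
R1C2 = 6 − 1 = 5 completes the 6 across.
Given what's placed, R3C1 must be 2 to fit the 3 across and 6 down.
R3C2 = 3 − 2 = 1 completes the 3 across.
R2C1 = 6 − 3 = 3 completes the 6 down.
R2C2 = 5 − 3 = 2 completes the 5 across.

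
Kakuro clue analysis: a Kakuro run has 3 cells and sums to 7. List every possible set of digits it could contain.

{1,2,4}

3 distinct digits from 1–9 sum between 6 and 24.
Only one set works: {1,2,4}.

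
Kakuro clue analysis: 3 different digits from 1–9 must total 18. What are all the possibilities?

3 distinct digits from 1–9 sum between 6 and 24.

{1,8,9}; {2,7,9}; {3,6,9}; {3,7,8}; {4,5,9}; {4,6,8}; {5,6,7}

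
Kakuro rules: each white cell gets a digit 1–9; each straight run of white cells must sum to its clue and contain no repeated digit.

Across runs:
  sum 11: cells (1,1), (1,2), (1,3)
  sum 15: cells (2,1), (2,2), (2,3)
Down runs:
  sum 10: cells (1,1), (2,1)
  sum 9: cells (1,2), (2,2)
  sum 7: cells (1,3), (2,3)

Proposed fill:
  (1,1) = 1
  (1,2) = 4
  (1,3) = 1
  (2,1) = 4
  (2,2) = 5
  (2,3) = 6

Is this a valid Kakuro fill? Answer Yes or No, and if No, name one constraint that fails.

No — the across run (1,1)–(1,3) sums to 6, not 11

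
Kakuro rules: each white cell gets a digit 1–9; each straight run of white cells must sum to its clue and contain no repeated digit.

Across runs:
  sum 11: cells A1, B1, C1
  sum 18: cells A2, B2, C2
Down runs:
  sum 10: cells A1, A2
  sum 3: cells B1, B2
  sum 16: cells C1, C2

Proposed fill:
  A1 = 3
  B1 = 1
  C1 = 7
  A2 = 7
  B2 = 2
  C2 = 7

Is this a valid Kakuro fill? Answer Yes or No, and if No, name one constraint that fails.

No — the down run C1–C2 sums to 14, not 16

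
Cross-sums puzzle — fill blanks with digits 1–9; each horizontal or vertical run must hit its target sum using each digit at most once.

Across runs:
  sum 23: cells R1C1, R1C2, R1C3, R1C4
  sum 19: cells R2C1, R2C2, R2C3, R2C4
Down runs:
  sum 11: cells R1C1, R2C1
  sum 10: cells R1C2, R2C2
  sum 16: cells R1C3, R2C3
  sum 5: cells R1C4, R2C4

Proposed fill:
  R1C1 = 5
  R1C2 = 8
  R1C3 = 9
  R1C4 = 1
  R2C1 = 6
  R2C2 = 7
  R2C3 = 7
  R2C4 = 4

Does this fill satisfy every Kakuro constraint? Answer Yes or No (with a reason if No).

No — the across run R2C1–R2C4 sums to 24, not 19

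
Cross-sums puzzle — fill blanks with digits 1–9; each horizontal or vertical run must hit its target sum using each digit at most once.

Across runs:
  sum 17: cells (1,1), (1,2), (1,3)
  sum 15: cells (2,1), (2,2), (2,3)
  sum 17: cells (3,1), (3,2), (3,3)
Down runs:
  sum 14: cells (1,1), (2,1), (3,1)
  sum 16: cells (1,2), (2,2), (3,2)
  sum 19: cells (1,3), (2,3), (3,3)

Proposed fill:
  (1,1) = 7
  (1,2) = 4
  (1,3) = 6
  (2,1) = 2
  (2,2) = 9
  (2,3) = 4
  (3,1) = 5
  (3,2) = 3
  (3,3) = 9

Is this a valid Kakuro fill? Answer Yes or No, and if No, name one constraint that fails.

Across: 7+4+6=17; 2+9+4=15; 5+3+9=17. Down: 7+2+5=14; 4+9+3=16; 6+4+9=19. No digit repeats within any run.

Yes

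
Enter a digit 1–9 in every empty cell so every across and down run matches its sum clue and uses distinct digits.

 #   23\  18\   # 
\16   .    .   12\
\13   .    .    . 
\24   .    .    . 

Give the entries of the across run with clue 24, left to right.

16 in 2 cells must be {7,9}; 24 in 3 cells must be {7,8,9}; 23 in 3 cells must be {6,8,9}.
Only 9 fits R1C1 under both its across sum 16 and down sum 23.
R1C2 = 16 − 9 = 7 completes the 16 across.
Given what's placed, R3C1 must be 8 to fit the 24 across and 23 down.
R3C2 = 9: the only remaining digit allowed by both the 24 across and the 18 down.
R3C3 = 24 − 17 = 7 completes the 24 across.

8 9 7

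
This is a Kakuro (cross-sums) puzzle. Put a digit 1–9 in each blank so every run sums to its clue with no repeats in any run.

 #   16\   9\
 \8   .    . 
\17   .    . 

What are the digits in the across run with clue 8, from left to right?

7 1

17 in 2 cells must be {8,9}; 16 in 2 cells must be {7,9}.
The 8 across and the 16 down share only 7, so R1C1 = 7.
R1C2 = 8 − 7 = 1 completes the 8 across.
R2C1 = 16 − 7 = 9 completes the 16 down.
R2C2 = 17 − 9 = 8 completes the 17 across.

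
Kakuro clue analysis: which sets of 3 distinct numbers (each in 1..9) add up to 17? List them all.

{1,7,9}; {2,6,9}; {2,7,8}; {3,5,9}; {3,6,8}; {4,5,8}; {4,6,7}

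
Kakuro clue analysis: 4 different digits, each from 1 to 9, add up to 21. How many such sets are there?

11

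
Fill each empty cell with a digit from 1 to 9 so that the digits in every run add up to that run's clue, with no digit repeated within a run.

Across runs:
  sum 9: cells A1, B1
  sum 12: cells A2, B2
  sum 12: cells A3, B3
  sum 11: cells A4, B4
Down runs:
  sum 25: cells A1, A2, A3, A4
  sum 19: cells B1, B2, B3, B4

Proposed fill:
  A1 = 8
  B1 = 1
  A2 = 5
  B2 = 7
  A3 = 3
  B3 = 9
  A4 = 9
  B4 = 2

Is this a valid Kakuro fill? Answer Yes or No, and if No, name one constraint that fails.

Yes

Across: 8+1=9; 5+7=12; 3+9=12; 9+2=11. Down: 8+5+3+9=25; 1+7+9+2=19. No digit repeats within any run.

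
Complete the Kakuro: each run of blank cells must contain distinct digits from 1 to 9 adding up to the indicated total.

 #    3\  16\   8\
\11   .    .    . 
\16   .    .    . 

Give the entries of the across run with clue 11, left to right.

1 7 3

3 in 2 cells must be {1,2}; 16 in 2 cells must be {7,9}.
The 11 across and the 16 down share only 7, so R1C2 = 7.
R2C2 = 16 − 7 = 9 completes the 16 down.
Given what's placed, R1C1 must be 1 to fit the 11 across and 3 down.
R1C3 = 11 − 8 = 3 completes the 11 across.
R2C1 = 3 − 1 = 2 completes the 3 down.
R2C3 = 16 − 11 = 5 completes the 16 across.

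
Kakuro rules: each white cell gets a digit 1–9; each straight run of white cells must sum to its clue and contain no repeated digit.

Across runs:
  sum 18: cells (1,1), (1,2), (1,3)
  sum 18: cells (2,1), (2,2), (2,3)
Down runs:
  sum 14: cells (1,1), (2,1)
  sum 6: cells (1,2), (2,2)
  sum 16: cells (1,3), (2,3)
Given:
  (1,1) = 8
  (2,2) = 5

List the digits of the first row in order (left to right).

16 in 2 cells must be {7,9}.
(1,2) = 6 − 5 = 1 completes the 6 down.
(1,3) = 18 − 9 = 9 completes the 18 across.
(2,1) = 14 − 8 = 6 completes the 14 down.
(2,3) = 18 − 11 = 7 completes the 18 across.

8 1 9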